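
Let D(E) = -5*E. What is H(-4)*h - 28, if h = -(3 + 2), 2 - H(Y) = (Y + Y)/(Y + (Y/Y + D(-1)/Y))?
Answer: -486/17 ≈ -28.588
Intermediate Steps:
H(Y) = 2 - 2*Y/(1 + Y + 5/Y) (H(Y) = 2 - (Y + Y)/(Y + (Y/Y + (-5*(-1))/Y)) = 2 - 2*Y/(Y + (1 + 5/Y)) = 2 - 2*Y/(1 + Y + 5/Y))
h = -5 (h = -1*5 = -5)
H(-4)*h - 28 = (2*(5 - 4)/(5 - 4 + (-4)²))*(-5) - 28 = (2*1/(5 - 4 + 16))*(-5) - 28 = (2*1/17)*(-5) - 28 = (2*(1/17)*1)*(-5) - 28 = (2/17)*(-5) - 28 = -10/17 - 28 = -486/17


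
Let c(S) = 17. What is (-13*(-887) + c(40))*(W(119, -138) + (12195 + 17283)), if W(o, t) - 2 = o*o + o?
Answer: 505340480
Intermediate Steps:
W(o, t) = 2 + o + o² (W(o, t) = 2 + (o*o + o) = 2 + (o² + o) = 2 + (o + o²) = 2 + o + o²)
(-13*(-887) + c(40))*(W(119, -138) + (12195 + 17283)) = (-13*(-887) + 17)*((2 + 119 + 119²) + (12195 + 17283)) = (11531 + 17)*((2 + 119 + 14161) + 29478) = 11548*(14282 + 29478) = 11548*43760 = 505340480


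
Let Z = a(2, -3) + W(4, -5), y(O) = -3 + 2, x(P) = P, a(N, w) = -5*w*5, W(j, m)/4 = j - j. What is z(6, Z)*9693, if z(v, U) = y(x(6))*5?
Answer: -48465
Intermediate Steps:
W(j, m) = 0 (W(j, m) = 4*(j - j) = 4*0 = 0)
a(N, w) = -25*w
y(O) = -1
Z = 75 (Z = -25*(-3) + 0 = 75 + 0 = 75)
z(v, U) = -5 (z(v, U) = -1*5 = -5)
z(6, Z)*9693 = -5*9693 = -48465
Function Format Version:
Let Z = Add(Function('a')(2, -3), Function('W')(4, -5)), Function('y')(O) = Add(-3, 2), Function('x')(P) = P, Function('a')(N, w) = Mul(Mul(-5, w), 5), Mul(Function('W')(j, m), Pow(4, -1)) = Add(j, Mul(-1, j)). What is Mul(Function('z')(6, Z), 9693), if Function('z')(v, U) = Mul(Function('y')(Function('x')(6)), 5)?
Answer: -48465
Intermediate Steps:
Function('W')(j, m) = 0 (Function('W')(j, m) = Mul(4, Add(j, Mul(-1, j))) = Mul(4, 0) = 0)
Function('a')(N, w) = Mul(-25, w)
Function('y')(O) = -1
Z = 75 (Z = Add(Mul(-25, -3), 0) = Add(75, 0) = 75)
Function('z')(v, U) = -5 (Function('z')(v, U) = Mul(-1, 5) = -5)
Mul(Function('z')(6, Z), 9693) = Mul(-5, 9693) = -48465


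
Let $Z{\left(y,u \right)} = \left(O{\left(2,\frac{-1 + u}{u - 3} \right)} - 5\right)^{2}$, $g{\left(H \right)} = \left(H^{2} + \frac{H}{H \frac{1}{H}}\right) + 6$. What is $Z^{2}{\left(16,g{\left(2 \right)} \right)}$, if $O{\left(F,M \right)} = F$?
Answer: $81$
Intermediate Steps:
$g{\left(H \right)} = 6 + H + H^{2}$ ($g{\left(H \right)} = \left(H^{2} + \frac{H}{1}\right) + 6 = \left(H^{2} + 1 H\right) + 6 = \left(H^{2} + H\right) + 6 = \left(H + H^{2}\right) + 6 = 6 + H + H^{2}$)
$Z{\left(y,u \right)} = 9$ ($Z{\left(y,u \right)} = \left(2 - 5\right)^{2} = \left(-3\right)^{2} = 9$)
$Z^{2}{\left(16,g{\left(2 \right)} \right)} = 9^{2} = 81$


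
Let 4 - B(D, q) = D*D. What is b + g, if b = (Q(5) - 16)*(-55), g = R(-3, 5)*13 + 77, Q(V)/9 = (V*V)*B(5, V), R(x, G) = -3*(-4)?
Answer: 260988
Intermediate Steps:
B(D, q) = 4 - D² (B(D, q) = 4 - D*D = 4 - D²)
R(x, G) = 12
Q(V) = -189*V² (Q(V) = 9*((V*V)*(4 - 1*5²)) = 9*(V²*(4 - 1*25)) = 9*(V²*(4 - 25)) = 9*(V²*(-21)) = 9*(-21*V²) = -189*V²)
g = 233 (g = 12*13 + 77 = 156 + 77 = 233)
b = 260755 (b = (-189*5² - 16)*(-55) = (-189*25 - 16)*(-55) = (-4725 - 16)*(-55) = -4741*(-55) = 260755)
b + g = 260755 + 233 = 260988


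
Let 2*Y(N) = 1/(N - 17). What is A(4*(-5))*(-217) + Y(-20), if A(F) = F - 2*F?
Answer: -321161/74 ≈ -4340.0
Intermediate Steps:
Y(N) = 1/(2*(-17 + N)) (Y(N) = 1/(2*(N - 17)) = 1/(2*(-17 + N)))
A(F) = -F
A(4*(-5))*(-217) + Y(-20) = -4*(-5)*(-217) + 1/(2*(-17 - 20)) = -1*(-20)*(-217) + (½)/(-37) = 20*(-217) + (½)*(-1/37) = -4340 - 1/74 = -321161/74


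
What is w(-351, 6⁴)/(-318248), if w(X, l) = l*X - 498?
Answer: 227697/159124 ≈ 1.4309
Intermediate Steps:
w(X, l) = -498 + X*l (w(X, l) = X*l - 498 = -498 + X*l)
w(-351, 6⁴)/(-318248) = (-498 - 351*6⁴)/(-318248) = (-498 - 351*1296)*(-1/318248) = (-498 - 454896)*(-1/318248) = -455394*(-1/318248) = 227697/159124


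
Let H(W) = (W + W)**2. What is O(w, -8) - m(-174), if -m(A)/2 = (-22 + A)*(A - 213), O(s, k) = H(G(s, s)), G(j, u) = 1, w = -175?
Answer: 151708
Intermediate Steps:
H(W) = 4*W**2 (H(W) = (2*W)**2 = 4*W**2)
O(s, k) = 4 (O(s, k) = 4*1**2 = 4*1 = 4)
m(A) = -2*(-213 + A)*(-22 + A) (m(A) = -2*(-22 + A)*(A - 213) = -2*(-22 + A)*(-213 + A) = -2*(-213 + A)*(-22 + A))
O(w, -8) - m(-174) = 4 - (-9372 - 2*(-174)**2 + 470*(-174)) = 4 - (-9372 - 2*30276 - 81780) = 4 - (-9372 - 60552 - 81780) = 4 - 1*(-151704) = 4 + 151704 = 151708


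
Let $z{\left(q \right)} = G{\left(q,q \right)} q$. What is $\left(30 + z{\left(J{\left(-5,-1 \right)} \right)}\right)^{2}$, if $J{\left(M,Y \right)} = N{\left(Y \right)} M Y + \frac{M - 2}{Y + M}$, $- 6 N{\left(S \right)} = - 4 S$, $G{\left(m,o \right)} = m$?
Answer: $\frac{1560001}{1296} \approx 1203.7$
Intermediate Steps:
$N{\left(S \right)} = \frac{2 S}{3}$ ($N{\left(S \right)} = - \frac{\left(-4\right) S}{6} = \frac{2 S}{3}$)
$J{\left(M,Y \right)} = \frac{-2 + M}{M + Y} + \frac{2 M Y^{2}}{3}$ ($J{\left(M,Y \right)} = \frac{2 Y}{3} M Y + \frac{M - 2}{Y + M} = \frac{2 M Y}{3} Y + \frac{-2 + M}{M + Y} = \frac{2 M Y^{2}}{3} + \frac{-2 + M}{M + Y} = \frac{-2 + M}{M + Y} + \frac{2 M Y^{2}}{3}$)
$z{\left(q \right)} = q^{2}$ ($z{\left(q \right)} = q q = q^{2}$)
$\left(30 + z{\left(J{\left(-5,-1 \right)} \right)}\right)^{2} = \left(30 + \left(\frac{-2 - 5 + \frac{2}{3} \left(-5\right) \left(-1\right)^{3} + \frac{2 \left(-5\right)^{2} \left(-1\right)^{2}}{3}}{-5 - 1}\right)^{2}\right)^{2} = \left(30 + \left(\frac{-2 - 5 + \frac{2}{3} \left(-5\right) \left(-1\right) + \frac{2}{3} \cdot 25 \cdot 1}{-6}\right)^{2}\right)^{2} = \left(30 + \left(- \frac{-2 - 5 + \frac{10}{3} + \frac{50}{3}}{6}\right)^{2}\right)^{2} = \left(30 + \left(\left(- \frac{1}{6}\right) 13\right)^{2}\right)^{2} = \left(30 + \left(- \frac{13}{6}\right)^{2}\right)^{2} = \left(30 + \frac{169}{36}\right)^{2} = \left(\frac{1249}{36}\right)^{2} = \frac{1560001}{1296}$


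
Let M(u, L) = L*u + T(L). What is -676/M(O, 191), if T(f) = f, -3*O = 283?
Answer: 507/13370 ≈ 0.037921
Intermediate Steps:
O = -283/3 (O = -1/3*283 = -283/3 ≈ -94.333)
M(u, L) = L + L*u (M(u, L) = L*u + L = L + L*u)
-676/M(O, 191) = -676*1/(191*(1 - 283/3)) = -676/(191*(-280/3)) = -676/(-53480/3) = -676*(-3/53480) = 507/13370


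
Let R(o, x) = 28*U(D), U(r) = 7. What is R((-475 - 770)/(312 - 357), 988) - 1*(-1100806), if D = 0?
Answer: 1101002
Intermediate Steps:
R(o, x) = 196 (R(o, x) = 28*7 = 196)
R((-475 - 770)/(312 - 357), 988) - 1*(-1100806) = 196 - 1*(-1100806) = 196 + 1100806 = 1101002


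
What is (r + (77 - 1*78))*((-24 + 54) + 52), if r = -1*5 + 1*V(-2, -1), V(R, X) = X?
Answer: -574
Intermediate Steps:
r = -6 (r = -1*5 + 1*(-1) = -5 - 1 = -6)
(r + (77 - 1*78))*((-24 + 54) + 52) = (-6 + (77 - 1*78))*((-24 + 54) + 52) = (-6 + (77 - 78))*(30 + 52) = (-6 - 1)*82 = -7*82 = -574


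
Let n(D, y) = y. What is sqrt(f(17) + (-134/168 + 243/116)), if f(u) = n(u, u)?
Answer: sqrt(6786087)/609 ≈ 4.2775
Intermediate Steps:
f(u) = u
sqrt(f(17) + (-134/168 + 243/116)) = sqrt(17 + (-134/168 + 243/116)) = sqrt(17 + (-134*1/168 + 243*(1/116))) = sqrt(17 + (-67/84 + 243/116)) = sqrt(17 + 790/609) = sqrt(11143/609) = sqrt(6786087)/609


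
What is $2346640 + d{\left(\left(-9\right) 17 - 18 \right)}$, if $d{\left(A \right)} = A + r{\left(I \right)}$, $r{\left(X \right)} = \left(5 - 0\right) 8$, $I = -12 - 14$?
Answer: $2346509$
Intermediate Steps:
$I = -26$
$r{\left(X \right)} = 40$ ($r{\left(X \right)} = \left(5 + 0\right) 8 = 5 \cdot 8 = 40$)
$d{\left(A \right)} = 40 + A$ ($d{\left(A \right)} = A + 40 = 40 + A$)
$2346640 + d{\left(\left(-9\right) 17 - 18 \right)} = 2346640 + \left(40 - 171\right) = 2346640 - 131 = 2346509$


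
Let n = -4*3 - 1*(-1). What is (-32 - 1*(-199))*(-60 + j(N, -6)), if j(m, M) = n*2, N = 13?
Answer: -13694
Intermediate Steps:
n = -11 (n = -12 + 1 = -11)
j(m, M) = -22 (j(m, M) = -11*2 = -22)
(-32 - 1*(-199))*(-60 + j(N, -6)) = (-32 - 1*(-199))*(-60 - 22) = (-32 + 199)*(-82) = 167*(-82) = -13694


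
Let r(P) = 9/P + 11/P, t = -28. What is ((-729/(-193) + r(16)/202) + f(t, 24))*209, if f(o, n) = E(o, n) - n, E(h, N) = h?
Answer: -1571490019/155944 ≈ -10077.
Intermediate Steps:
f(o, n) = o - n
r(P) = 20/P
((-729/(-193) + r(16)/202) + f(t, 24))*209 = ((-729/(-193) + (20/16)/202) + (-28 - 1*24))*209 = ((-729*(-1/193) + (20*(1/16))*(1/202)) + (-28 - 24))*209 = ((729/193 + (5/4)*(1/202)) - 52)*209 = ((729/193 + 5/808) - 52)*209 = (589997/155944 - 52)*209 = -7519091/155944*209 = -1571490019/155944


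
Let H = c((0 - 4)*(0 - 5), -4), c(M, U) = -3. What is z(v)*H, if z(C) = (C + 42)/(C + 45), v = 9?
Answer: -17/6 ≈ -2.8333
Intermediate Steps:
z(C) = (42 + C)/(45 + C)
H = -3
z(v)*H = ((42 + 9)/(45 + 9))*(-3) = (51/54)*(-3) = ((1/54)*51)*(-3) = (17/18)*(-3) = -17/6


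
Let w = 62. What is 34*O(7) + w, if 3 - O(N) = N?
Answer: -74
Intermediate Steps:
O(N) = 3 - N
34*O(7) + w = 34*(3 - 1*7) + 62 = 34*(3 - 7) + 62 = 34*(-4) + 62 = -136 + 62 = -74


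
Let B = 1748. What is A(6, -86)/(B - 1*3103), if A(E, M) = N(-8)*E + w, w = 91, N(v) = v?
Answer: -43/1355 ≈ -0.031734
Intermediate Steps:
A(E, M) = 91 - 8*E (A(E, M) = -8*E + 91 = 91 - 8*E)
A(6, -86)/(B - 1*3103) = (91 - 8*6)/(1748 - 1*3103) = (91 - 48)/(1748 - 3103) = 43/(-1355) = 43*(-1/1355) = -43/1355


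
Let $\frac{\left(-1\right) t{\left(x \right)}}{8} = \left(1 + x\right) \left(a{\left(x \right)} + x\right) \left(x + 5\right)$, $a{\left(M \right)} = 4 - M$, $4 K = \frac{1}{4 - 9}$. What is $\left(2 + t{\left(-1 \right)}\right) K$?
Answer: $- \frac{1}{10} \approx -0.1$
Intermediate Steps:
$K = - \frac{1}{20}$ ($K = \frac{1}{4 \left(4 - 9\right)} = \frac{1}{4 \left(-5\right)} = \frac{1}{4} \left(- \frac{1}{5}\right) = - \frac{1}{20} \approx -0.05$)
$t{\left(x \right)} = - 8 \left(4 + 4 x\right) \left(5 + x\right)$ ($t{\left(x \right)} = - 8 \left(1 + x\right) \left(\left(4 - x\right) + x\right) \left(x + 5\right) = - 8 \left(1 + x\right) 4 \left(5 + x\right) = - 8 \left(4 + 4 x\right) \left(5 + x\right)$)
$\left(2 + t{\left(-1 \right)}\right) K = \left(2 - \left(-32 + 32\right)\right) \left(- \frac{1}{20}\right) = \left(2 - 0\right) \left(- \frac{1}{20}\right) = \left(2 + 0\right) \left(- \frac{1}{20}\right) = 2 \left(- \frac{1}{20}\right) = - \frac{1}{10}$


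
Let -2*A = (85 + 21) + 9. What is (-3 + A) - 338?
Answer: -797/2 ≈ -398.50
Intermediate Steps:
A = -115/2 (A = -((85 + 21) + 9)/2 = -(106 + 9)/2 = -½*115 = -115/2 ≈ -57.500)
(-3 + A) - 338 = (-3 - 115/2) - 338 = -121/2 - 338 = -797/2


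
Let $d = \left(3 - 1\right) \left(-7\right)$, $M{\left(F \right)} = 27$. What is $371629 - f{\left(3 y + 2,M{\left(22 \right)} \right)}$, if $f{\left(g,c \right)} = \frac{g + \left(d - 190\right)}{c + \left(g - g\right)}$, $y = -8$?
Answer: $\frac{10034209}{27} \approx 3.7164 \cdot 10^{5}$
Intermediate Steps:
$d = -14$ ($d = 2 \left(-7\right) = -14$)
$f{\left(g,c \right)} = \frac{-204 + g}{c}$ ($f{\left(g,c \right)} = \frac{g - 204}{c + \left(g - g\right)} = \frac{g - 204}{c + 0} = \frac{g - 204}{c} = \frac{-204 + g}{c}$)
$371629 - f{\left(3 y + 2,M{\left(22 \right)} \right)} = 371629 - \frac{-204 + \left(3 \left(-8\right) + 2\right)}{27} = 371629 - \frac{-204 + \left(-24 + 2\right)}{27} = 371629 - \frac{-204 - 22}{27} = 371629 - \frac{1}{27} \left(-226\right) = 371629 - - \frac{226}{27} = 371629 + \frac{226}{27} = \frac{10034209}{27}$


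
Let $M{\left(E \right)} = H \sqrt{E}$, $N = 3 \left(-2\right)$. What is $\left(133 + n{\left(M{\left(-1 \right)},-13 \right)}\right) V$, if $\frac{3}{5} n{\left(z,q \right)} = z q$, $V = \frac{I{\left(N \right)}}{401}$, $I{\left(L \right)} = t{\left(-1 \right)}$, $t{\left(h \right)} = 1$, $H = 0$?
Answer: $\frac{133}{401} \approx 0.33167$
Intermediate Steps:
$N = -6$
$I{\left(L \right)} = 1$
$V = \frac{1}{401}$ ($V = 1 \cdot \frac{1}{401} = \frac{1}{401} \approx 0.0024938$)
$M{\left(E \right)} = 0$ ($M{\left(E \right)} = 0 \sqrt{E} = 0$)
$n{\left(z,q \right)} = \frac{5 q z}{3}$ ($n{\left(z,q \right)} = \frac{5 z q}{3} = \frac{5 q z}{3}$)
$\left(133 + n{\left(M{\left(-1 \right)},-13 \right)}\right) V = \left(133 + \frac{5}{3} \left(-13\right) 0\right) \frac{1}{401} = \left(133 + 0\right) \frac{1}{401} = 133 \cdot \frac{1}{401} = \frac{133}{401}$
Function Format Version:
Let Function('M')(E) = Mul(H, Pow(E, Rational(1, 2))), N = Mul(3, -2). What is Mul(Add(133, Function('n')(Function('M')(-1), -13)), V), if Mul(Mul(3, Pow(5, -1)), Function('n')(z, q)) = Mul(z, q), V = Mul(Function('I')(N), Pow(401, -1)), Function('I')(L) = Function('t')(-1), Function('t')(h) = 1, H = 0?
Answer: Rational(133, 401) ≈ 0.33167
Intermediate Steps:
N = -6
Function('I')(L) = 1
V = Rational(1, 401) (V = Mul(1, Pow(401, -1)) = Mul(1, Rational(1, 401)) = Rational(1, 401) ≈ 0.0024938)
Function('M')(E) = 0 (Function('M')(E) = Mul(0, Pow(E, Rational(1, 2))) = 0)
Function('n')(z, q) = Mul(Rational(5, 3), q, z) (Function('n')(z, q) = Mul(Rational(5, 3), Mul(z, q)) = Mul(Rational(5, 3), Mul(q, z)) = Mul(Rational(5, 3), q, z))
Mul(Add(133, Function('n')(Function('M')(-1), -13)), V) = Mul(Add(133, Mul(Rational(5, 3), -13, 0)), Rational(1, 401)) = Mul(Add(133, 0), Rational(1, 401)) = Mul(133, Rational(1, 401)) = Rational(133, 401)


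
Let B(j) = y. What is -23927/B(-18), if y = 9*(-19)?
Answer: 23927/171 ≈ 139.92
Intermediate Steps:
y = -171
B(j) = -171
-23927/B(-18) = -23927/(-171) = -23927*(-1/171) = 23927/171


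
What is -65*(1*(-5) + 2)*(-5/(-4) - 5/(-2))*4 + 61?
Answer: 2986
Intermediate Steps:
-65*(1*(-5) + 2)*(-5/(-4) - 5/(-2))*4 + 61 = -65*(-5 + 2)*(-5*(-¼) - 5*(-½))*4 + 61 = -65*(-3*(5/4 + 5/2))*4 + 61 = -65*(-3*15/4)*4 + 61 = -(-2925)*4/4 + 61 = -65*(-45) + 61 = 2925 + 61 = 2986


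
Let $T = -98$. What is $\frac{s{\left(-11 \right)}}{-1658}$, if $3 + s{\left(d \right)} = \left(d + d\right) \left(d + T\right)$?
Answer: $- \frac{2395}{1658} \approx -1.4445$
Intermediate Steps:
$s{\left(d \right)} = -3 + 2 d \left(-98 + d\right)$ ($s{\left(d \right)} = -3 + \left(d + d\right) \left(d - 98\right) = -3 + 2 d \left(-98 + d\right)$)
$\frac{s{\left(-11 \right)}}{-1658} = \frac{-3 - -2156 + 2 \left(-11\right)^{2}}{-1658} = \left(-3 + 2156 + 2 \cdot 121\right) \left(- \frac{1}{1658}\right) = \left(-3 + 2156 + 242\right) \left(- \frac{1}{1658}\right) = 2395 \left(- \frac{1}{1658}\right) = - \frac{2395}{1658}$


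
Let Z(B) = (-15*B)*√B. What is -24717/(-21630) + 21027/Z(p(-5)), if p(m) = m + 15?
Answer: 1177/1030 - 7009*√10/500 ≈ -43.186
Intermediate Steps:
p(m) = 15 + m
Z(B) = -15*B^(3/2)
-24717/(-21630) + 21027/Z(p(-5)) = -24717/(-21630) + 21027/((-15*(15 - 5)^(3/2))) = -24717*(-1/21630) + 21027/((-150*√10)) = 1177/1030 + 21027/((-150*√10)) = 1177/1030 + 21027*(-√10/1500) = 1177/1030 - 7009*√10/500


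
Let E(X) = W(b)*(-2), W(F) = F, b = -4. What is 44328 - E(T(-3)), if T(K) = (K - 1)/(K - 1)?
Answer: 44320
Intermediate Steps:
T(K) = 1 (T(K) = (-1 + K)/(-1 + K) = 1)
E(X) = 8 (E(X) = -4*(-2) = 8)
44328 - E(T(-3)) = 44328 - 1*8 = 44328 - 8 = 44320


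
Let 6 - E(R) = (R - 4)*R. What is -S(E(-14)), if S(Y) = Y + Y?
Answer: 492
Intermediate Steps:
E(R) = 6 - R*(-4 + R) (E(R) = 6 - (R - 4)*R = 6 - (-4 + R)*R = 6 - R*(-4 + R))
S(Y) = 2*Y
-S(E(-14)) = -2*(6 - 1*(-14)**2 + 4*(-14)) = -2*(6 - 1*196 - 56) = -2*(6 - 196 - 56) = -2*(-246) = -1*(-492) = 492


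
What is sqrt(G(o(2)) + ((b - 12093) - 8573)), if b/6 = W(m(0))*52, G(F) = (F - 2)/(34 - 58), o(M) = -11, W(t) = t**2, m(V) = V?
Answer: I*sqrt(2975826)/12 ≈ 143.75*I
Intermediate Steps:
G(F) = 1/12 - F/24 (G(F) = (-2 + F)/(-24) = (-2 + F)*(-1/24) = 1/12 - F/24)
b = 0 (b = 6*(0**2*52) = 6*(0*52) = 6*0 = 0)
sqrt(G(o(2)) + ((b - 12093) - 8573)) = sqrt((1/12 - 1/24*(-11)) + ((0 - 12093) - 8573)) = sqrt((1/12 + 11/24) + (-12093 - 8573)) = sqrt(13/24 - 20666) = sqrt(-495971/24) = I*sqrt(2975826)/12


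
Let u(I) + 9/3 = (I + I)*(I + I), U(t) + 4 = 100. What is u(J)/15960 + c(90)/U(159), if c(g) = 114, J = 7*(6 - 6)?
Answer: 12633/10640 ≈ 1.1873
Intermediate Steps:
U(t) = 96 (U(t) = -4 + 100 = 96)
J = 0 (J = 7*0 = 0)
u(I) = -3 + 4*I² (u(I) = -3 + (I + I)*(I + I) = -3 + (2*I)*(2*I) = -3 + 4*I²)
u(J)/15960 + c(90)/U(159) = (-3 + 4*0²)/15960 + 114/96 = (-3 + 4*0)*(1/15960) + 114*(1/96) = (-3 + 0)*(1/15960) + 19/16 = -3*1/15960 + 19/16 = -1/5320 + 19/16 = 12633/10640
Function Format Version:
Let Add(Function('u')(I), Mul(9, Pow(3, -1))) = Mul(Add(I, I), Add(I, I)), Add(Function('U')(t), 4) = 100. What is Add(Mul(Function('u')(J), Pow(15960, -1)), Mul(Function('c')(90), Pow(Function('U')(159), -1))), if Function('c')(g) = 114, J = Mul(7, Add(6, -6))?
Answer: Rational(12633, 10640) ≈ 1.1873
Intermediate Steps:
Function('U')(t) = 96 (Function('U')(t) = Add(-4, 100) = 96)
J = 0 (J = Mul(7, 0) = 0)
Function('u')(I) = Add(-3, Mul(4, Pow(I, 2))) (Function('u')(I) = Add(-3, Mul(Add(I, I), Add(I, I))) = Add(-3, Mul(Mul(2, I), Mul(2, I))) = Add(-3, Mul(4, Pow(I, 2))))
Add(Mul(Function('u')(J), Pow(15960, -1)), Mul(Function('c')(90), Pow(Function('U')(159), -1))) = Add(Mul(Add(-3, Mul(4, Pow(0, 2))), Pow(15960, -1)), Mul(114, Pow(96, -1))) = Add(Mul(Add(-3, Mul(4, 0)), Rational(1, 15960)), Mul(114, Rational(1, 96))) = Add(Mul(Add(-3, 0), Rational(1, 15960)), Rational(19, 16)) = Add(Mul(-3, Rational(1, 15960)), Rational(19, 16)) = Add(Rational(-1, 5320), Rational(19, 16)) = Rational(12633, 10640)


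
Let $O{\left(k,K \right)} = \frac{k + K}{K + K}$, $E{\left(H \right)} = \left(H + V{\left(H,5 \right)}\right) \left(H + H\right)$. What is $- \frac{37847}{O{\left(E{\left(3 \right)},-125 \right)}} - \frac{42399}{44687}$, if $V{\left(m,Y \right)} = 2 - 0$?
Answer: $- \frac{84564250031}{849053} \approx -99598.0$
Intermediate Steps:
$V{\left(m,Y \right)} = 2$ ($V{\left(m,Y \right)} = 2 + 0 = 2$)
$E{\left(H \right)} = 2 H \left(2 + H\right)$ ($E{\left(H \right)} = \left(H + 2\right) \left(H + H\right) = \left(2 + H\right) 2 H = 2 H \left(2 + H\right)$)
$O{\left(k,K \right)} = \frac{K + k}{2 K}$
$- \frac{37847}{O{\left(E{\left(3 \right)},-125 \right)}} - \frac{42399}{44687} = - \frac{37847}{\frac{1}{2} \frac{1}{-125} \left(-125 + 2 \cdot 3 \left(2 + 3\right)\right)} - \frac{42399}{44687} = - \frac{37847}{\frac{1}{2} \left(- \frac{1}{125}\right) \left(-125 + 2 \cdot 3 \cdot 5\right)} - \frac{42399}{44687} = - \frac{37847}{\frac{1}{2} \left(- \frac{1}{125}\right) \left(-125 + 30\right)} - \frac{42399}{44687} = - \frac{37847}{\frac{1}{2} \left(- \frac{1}{125}\right) \left(-95\right)} - \frac{42399}{44687} = - \frac{37847}{\frac{19}{50}} - \frac{42399}{44687} = \left(-37847\right) \frac{50}{19} - \frac{42399}{44687} = - \frac{1892350}{19} - \frac{42399}{44687} = - \frac{84564250031}{849053}$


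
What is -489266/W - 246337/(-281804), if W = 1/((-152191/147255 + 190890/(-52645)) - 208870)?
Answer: 44651404170461029702999871/436922418602580 ≈ 1.0220e+11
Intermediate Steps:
W = -1550447895/323849276149079 (W = 1/((-152191*1/147255 + 190890*(-1/52645)) - 208870) = 1/((-152191/147255 - 38178/10529) - 208870) = 1/(-7224320429/1550447895 - 208870) = 1/(-323849276149079/1550447895) = -1550447895/323849276149079 ≈ -4.7876e-6)
-489266/W - 246337/(-281804) = -489266/(-1550447895/323849276149079) - 246337/(-281804) = -489266*(-323849276149079/1550447895) - 246337*(-1/281804) = 158448439944355286014/1550447895 + 246337/281804 = 44651404170461029702999871/436922418602580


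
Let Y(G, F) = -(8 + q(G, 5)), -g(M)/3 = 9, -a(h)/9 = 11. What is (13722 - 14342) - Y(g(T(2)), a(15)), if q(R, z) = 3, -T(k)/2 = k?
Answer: -609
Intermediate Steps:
a(h) = -99 (a(h) = -9*11 = -99)
T(k) = -2*k
g(M) = -27 (g(M) = -3*9 = -27)
Y(G, F) = -11 (Y(G, F) = -(8 + 3) = -1*11 = -11)
(13722 - 14342) - Y(g(T(2)), a(15)) = (13722 - 14342) - 1*(-11) = -620 + 11 = -609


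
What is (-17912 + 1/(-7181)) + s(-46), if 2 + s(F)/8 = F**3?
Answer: -5720499497/7181 ≈ -7.9662e+5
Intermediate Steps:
s(F) = -16 + 8*F**3
(-17912 + 1/(-7181)) + s(-46) = (-17912 + 1/(-7181)) + (-16 + 8*(-46)**3) = (-17912 - 1/7181) + (-16 + 8*(-97336)) = -128626073/7181 + (-16 - 778688) = -128626073/7181 - 778704 = -5720499497/7181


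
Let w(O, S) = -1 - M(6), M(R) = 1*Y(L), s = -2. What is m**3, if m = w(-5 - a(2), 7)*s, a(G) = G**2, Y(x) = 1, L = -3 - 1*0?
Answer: 64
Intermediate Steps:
L = -3 (L = -3 + 0 = -3)
M(R) = 1 (M(R) = 1*1 = 1)
w(O, S) = -2 (w(O, S) = -1 - 1*1 = -1 - 1 = -2)
m = 4 (m = -2*(-2) = 4)
m**3 = 4**3 = 64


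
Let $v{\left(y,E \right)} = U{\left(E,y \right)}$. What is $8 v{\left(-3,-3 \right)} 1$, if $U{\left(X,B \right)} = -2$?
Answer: $-16$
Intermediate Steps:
$v{\left(y,E \right)} = -2$
$8 v{\left(-3,-3 \right)} 1 = 8 \left(-2\right) 1 = \left(-16\right) 1 = -16$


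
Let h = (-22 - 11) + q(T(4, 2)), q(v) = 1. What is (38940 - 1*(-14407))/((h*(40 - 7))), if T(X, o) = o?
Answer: -53347/1056 ≈ -50.518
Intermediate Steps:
h = -32 (h = (-22 - 11) + 1 = -33 + 1 = -32)
(38940 - 1*(-14407))/((h*(40 - 7))) = (38940 - 1*(-14407))/((-32*(40 - 7))) = (38940 + 14407)/((-32*33)) = 53347/(-1056) = 53347*(-1/1056) = -53347/1056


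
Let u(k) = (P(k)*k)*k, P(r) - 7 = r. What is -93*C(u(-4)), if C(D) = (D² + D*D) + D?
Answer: -433008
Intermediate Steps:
P(r) = 7 + r
u(k) = k²*(7 + k) (u(k) = ((7 + k)*k)*k = (k*(7 + k))*k = k²*(7 + k))
C(D) = D + 2*D² (C(D) = (D² + D²) + D = 2*D² + D = D + 2*D²)
-93*C(u(-4)) = -93*(-4)²*(7 - 4)*(1 + 2*((-4)²*(7 - 4))) = -93*16*3*(1 + 2*(16*3)) = -4464*(1 + 2*48) = -4464*(1 + 96) = -4464*97 = -93*4656 = -433008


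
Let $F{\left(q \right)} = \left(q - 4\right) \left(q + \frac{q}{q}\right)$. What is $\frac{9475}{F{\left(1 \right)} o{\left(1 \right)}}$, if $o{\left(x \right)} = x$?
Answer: $- \frac{9475}{6} \approx -1579.2$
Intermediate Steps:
$F{\left(q \right)} = \left(1 + q\right) \left(-4 + q\right)$ ($F{\left(q \right)} = \left(-4 + q\right) \left(q + 1\right) = \left(-4 + q\right) \left(1 + q\right) = \left(1 + q\right) \left(-4 + q\right)$)
$\frac{9475}{F{\left(1 \right)} o{\left(1 \right)}} = \frac{9475}{\left(-4 + 1^{2} - 3\right) 1} = \frac{9475}{\left(-4 + 1 - 3\right) 1} = \frac{9475}{\left(-6\right) 1} = \frac{9475}{-6} = 9475 \left(- \frac{1}{6}\right) = - \frac{9475}{6}$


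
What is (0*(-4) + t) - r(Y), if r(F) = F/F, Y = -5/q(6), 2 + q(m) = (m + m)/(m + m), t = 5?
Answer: 4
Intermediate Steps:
q(m) = -1 (q(m) = -2 + (m + m)/(m + m) = -2 + (2*m)/((2*m)) = -2 + (2*m)*(1/(2*m)) = -2 + 1 = -1)
Y = 5 (Y = -5/(-1) = -5*(-1) = 5)
r(F) = 1
(0*(-4) + t) - r(Y) = (0*(-4) + 5) - 1*1 = (0 + 5) - 1 = 5 - 1 = 4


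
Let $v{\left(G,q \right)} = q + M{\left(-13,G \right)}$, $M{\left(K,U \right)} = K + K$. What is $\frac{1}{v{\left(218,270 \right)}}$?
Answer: $\frac{1}{244} \approx 0.0040984$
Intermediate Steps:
$M{\left(K,U \right)} = 2 K$
$v{\left(G,q \right)} = -26 + q$ ($v{\left(G,q \right)} = q + 2 \left(-13\right) = q - 26 = -26 + q$)
$\frac{1}{v{\left(218,270 \right)}} = \frac{1}{-26 + 270} = \frac{1}{244}$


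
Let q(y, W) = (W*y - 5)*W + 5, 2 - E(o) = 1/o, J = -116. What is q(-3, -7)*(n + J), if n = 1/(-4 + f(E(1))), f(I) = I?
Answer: 37343/3 ≈ 12448.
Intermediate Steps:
E(o) = 2 - 1/o
q(y, W) = 5 + W*(-5 + W*y) (q(y, W) = (-5 + W*y)*W + 5 = W*(-5 + W*y) + 5 = 5 + W*(-5 + W*y))
n = -⅓ (n = 1/(-4 + (2 - 1/1)) = 1/(-4 + (2 - 1*1)) = 1/(-4 + (2 - 1)) = 1/(-4 + 1) = 1/(-3) = -⅓ ≈ -0.33333)
q(-3, -7)*(n + J) = (5 - 5*(-7) - 3*(-7)²)*(-⅓ - 116) = (5 + 35 - 3*49)*(-349/3) = (5 + 35 - 147)*(-349/3) = -107*(-349/3) = 37343/3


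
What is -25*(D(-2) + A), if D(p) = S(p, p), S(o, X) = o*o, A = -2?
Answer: -50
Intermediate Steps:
S(o, X) = o**2
D(p) = p**2
-25*(D(-2) + A) = -25*((-2)**2 - 2) = -25*(4 - 2) = -25*2 = -50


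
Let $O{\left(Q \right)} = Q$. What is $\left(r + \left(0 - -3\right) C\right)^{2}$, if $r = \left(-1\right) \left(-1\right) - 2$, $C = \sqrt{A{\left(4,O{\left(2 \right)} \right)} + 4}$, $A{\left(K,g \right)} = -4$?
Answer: $1$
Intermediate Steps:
$C = 0$ ($C = \sqrt{-4 + 4} = \sqrt{0} = 0$)
$r = -1$ ($r = 1 - 2 = -1$)
$\left(r + \left(0 - -3\right) C\right)^{2} = \left(-1 + \left(0 - -3\right) 0\right)^{2} = \left(-1 + \left(0 + 3\right) 0\right)^{2} = \left(-1 + 3 \cdot 0\right)^{2} = \left(-1 + 0\right)^{2} = \left(-1\right)^{2} = 1$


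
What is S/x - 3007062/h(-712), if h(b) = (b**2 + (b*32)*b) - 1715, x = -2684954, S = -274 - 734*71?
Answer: -3598753087796/22456199441449 ≈ -0.16026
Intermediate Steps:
S = -52388 (S = -274 - 52114 = -52388)
h(b) = -1715 + 33*b**2 (h(b) = (b**2 + (32*b)*b) - 1715 = (b**2 + 32*b**2) - 1715 = 33*b**2 - 1715 = -1715 + 33*b**2)
S/x - 3007062/h(-712) = -52388/(-2684954) - 3007062/(-1715 + 33*(-712)**2) = -52388*(-1/2684954) - 3007062/(-1715 + 33*506944) = 26194/1342477 - 3007062/(-1715 + 16729152) = 26194/1342477 - 3007062/16727437 = -3598753087796/22456199441449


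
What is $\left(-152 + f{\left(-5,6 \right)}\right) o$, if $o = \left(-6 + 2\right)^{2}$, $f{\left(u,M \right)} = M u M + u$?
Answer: $-5392$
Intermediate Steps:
$f{\left(u,M \right)} = u + u M^{2}$ ($f{\left(u,M \right)} = u M^{2} + u = u + u M^{2}$)
$o = 16$ ($o = \left(-4\right)^{2} = 16$)
$\left(-152 + f{\left(-5,6 \right)}\right) o = \left(-152 - 5 \left(1 + 6^{2}\right)\right) 16 = \left(-152 - 5 \left(1 + 36\right)\right) 16 = \left(-152 - 185\right) 16 = \left(-337\right) 16 = -5392$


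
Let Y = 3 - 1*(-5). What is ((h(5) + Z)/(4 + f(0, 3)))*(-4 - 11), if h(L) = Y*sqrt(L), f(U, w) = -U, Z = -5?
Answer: 75/4 - 30*sqrt(5) ≈ -48.332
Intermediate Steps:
Y = 8 (Y = 3 + 5 = 8)
h(L) = 8*sqrt(L)
((h(5) + Z)/(4 + f(0, 3)))*(-4 - 11) = ((8*sqrt(5) - 5)/(4 - 1*0))*(-4 - 11) = ((-5 + 8*sqrt(5))/(4 + 0))*(-15) = ((-5 + 8*sqrt(5))/4)*(-15) = ((-5 + 8*sqrt(5))*(1/4))*(-15) = (-5/4 + 2*sqrt(5))*(-15) = 75/4 - 30*sqrt(5)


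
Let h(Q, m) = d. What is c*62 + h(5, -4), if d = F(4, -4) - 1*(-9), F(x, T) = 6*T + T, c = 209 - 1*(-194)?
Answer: 24967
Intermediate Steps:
c = 403 (c = 209 + 194 = 403)
F(x, T) = 7*T
d = -19 (d = 7*(-4) - 1*(-9) = -28 + 9 = -19)
h(Q, m) = -19
c*62 + h(5, -4) = 403*62 - 19 = 24986 - 19 = 24967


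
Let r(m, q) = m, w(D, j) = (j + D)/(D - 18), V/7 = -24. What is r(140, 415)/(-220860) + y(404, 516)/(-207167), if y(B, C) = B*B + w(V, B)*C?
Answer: -55695049439/70920100611 ≈ -0.78532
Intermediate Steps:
V = -168 (V = 7*(-24) = -168)
w(D, j) = (D + j)/(-18 + D)
y(B, C) = B² + C*(28/31 - B/186) (y(B, C) = B*B + ((-168 + B)/(-18 - 168))*C = B² + ((-168 + B)/(-186))*C = B² + (-(-168 + B)/186)*C = B² + (28/31 - B/186)*C = B² + C*(28/31 - B/186))
r(140, 415)/(-220860) + y(404, 516)/(-207167) = 140/(-220860) + (404² - 1/186*516*(-168 + 404))/(-207167) = 140*(-1/220860) + (163216 - 1/186*516*236)*(-1/207167) = -7/11043 + (163216 - 20296/31)*(-1/207167) = -7/11043 + (5039400/31)*(-1/207167) = -7/11043 - 5039400/6422177 = -55695049439/70920100611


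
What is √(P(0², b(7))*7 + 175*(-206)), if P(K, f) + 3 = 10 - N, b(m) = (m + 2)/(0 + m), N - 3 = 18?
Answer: 2*I*√9037 ≈ 190.13*I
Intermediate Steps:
N = 21 (N = 3 + 18 = 21)
b(m) = (2 + m)/m
P(K, f) = -14 (P(K, f) = -3 + (10 - 1*21) = -3 + (10 - 21) = -3 - 11 = -14)
√(P(0², b(7))*7 + 175*(-206)) = √(-14*7 + 175*(-206)) = √(-98 - 36050) = √(-36148) = 2*I*√9037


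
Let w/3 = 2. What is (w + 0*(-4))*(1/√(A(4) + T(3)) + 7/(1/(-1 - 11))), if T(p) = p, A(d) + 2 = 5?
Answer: -504 + √6 ≈ -501.55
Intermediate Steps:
w = 6 (w = 3*2 = 6)
A(d) = 3 (A(d) = -2 + 5 = 3)
(w + 0*(-4))*(1/√(A(4) + T(3)) + 7/(1/(-1 - 11))) = (6 + 0*(-4))*(1/√(3 + 3) + 7/(1/(-1 - 11))) = (6 + 0)*(1/√6 + 7/(1/(-12))) = 6*(1*(√6/6) + 7/(-1/12)) = 6*(√6/6 + 7*(-12)) = 6*(√6/6 - 84) = 6*(-84 + √6/6) = -504 + √6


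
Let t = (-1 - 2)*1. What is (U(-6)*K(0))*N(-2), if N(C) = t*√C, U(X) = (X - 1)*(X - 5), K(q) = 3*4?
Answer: -2772*I*√2 ≈ -3920.2*I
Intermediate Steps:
K(q) = 12
t = -3 (t = -3*1 = -3)
U(X) = (-1 + X)*(-5 + X)
N(C) = -3*√C
(U(-6)*K(0))*N(-2) = ((5 + (-6)² - 6*(-6))*12)*(-3*I*√2) = ((5 + 36 + 36)*12)*(-3*I*√2) = (77*12)*(-3*I*√2) = 924*(-3*I*√2) = -2772*I*√2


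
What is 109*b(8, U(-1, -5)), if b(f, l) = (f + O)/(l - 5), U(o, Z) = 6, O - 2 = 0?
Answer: 1090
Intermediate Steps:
O = 2 (O = 2 + 0 = 2)
b(f, l) = (2 + f)/(-5 + l) (b(f, l) = (f + 2)/(l - 5) = (2 + f)/(-5 + l))
109*b(8, U(-1, -5)) = 109*((2 + 8)/(-5 + 6)) = 109*(10/1) = 109*(1*10) = 109*10 = 1090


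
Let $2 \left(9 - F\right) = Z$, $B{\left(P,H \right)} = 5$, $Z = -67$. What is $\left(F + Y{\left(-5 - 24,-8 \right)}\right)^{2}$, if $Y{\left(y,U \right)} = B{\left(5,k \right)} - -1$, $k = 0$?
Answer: $\frac{9409}{4} \approx 2352.3$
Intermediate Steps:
$F = \frac{85}{2}$ ($F = 9 - - \frac{67}{2} = 9 + \frac{67}{2} = \frac{85}{2} \approx 42.5$)
$Y{\left(y,U \right)} = 6$ ($Y{\left(y,U \right)} = 5 - -1 = 5 + 1 = 6$)
$\left(F + Y{\left(-5 - 24,-8 \right)}\right)^{2} = \left(\frac{85}{2} + 6\right)^{2} = \left(\frac{97}{2}\right)^{2} = \frac{9409}{4}$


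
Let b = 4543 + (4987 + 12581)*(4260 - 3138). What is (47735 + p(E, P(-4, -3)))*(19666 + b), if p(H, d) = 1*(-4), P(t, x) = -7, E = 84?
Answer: 941995389155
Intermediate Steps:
p(H, d) = -4
b = 19715839 (b = 4543 + 17568*1122 = 4543 + 19711296 = 19715839)
(47735 + p(E, P(-4, -3)))*(19666 + b) = (47735 - 4)*(19666 + 19715839) = 47731*19735505 = 941995389155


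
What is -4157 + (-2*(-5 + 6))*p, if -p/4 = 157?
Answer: -2901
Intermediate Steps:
p = -628 (p = -4*157 = -628)
-4157 + (-2*(-5 + 6))*p = -4157 - 2*(-5 + 6)*(-628) = -4157 - 2*1*(-628) = -4157 - 2*(-628) = -4157 + 1256 = -2901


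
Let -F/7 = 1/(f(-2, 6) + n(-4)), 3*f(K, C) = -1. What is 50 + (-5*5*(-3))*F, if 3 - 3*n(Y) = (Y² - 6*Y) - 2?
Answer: 375/4 ≈ 93.750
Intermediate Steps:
f(K, C) = -⅓ (f(K, C) = (⅓)*(-1) = -⅓)
n(Y) = 5/3 + 2*Y - Y²/3 (n(Y) = 1 - ((Y² - 6*Y) - 2)/3 = 1 - (-2 + Y² - 6*Y)/3 = 1 + (⅔ + 2*Y - Y²/3) = 5/3 + 2*Y - Y²/3)
F = 7/12 (F = -7/(-⅓ + (5/3 + 2*(-4) - ⅓*(-4)²)) = -7/(-⅓ + (5/3 - 8 - ⅓*16)) = -7/(-⅓ + (5/3 - 8 - 16/3)) = -7/(-⅓ - 35/3) = -7/(-12) = -7*(-1/12) = 7/12 ≈ 0.58333)
50 + (-5*5*(-3))*F = 50 + (-5*5*(-3))*(7/12) = 50 - 25*(-3)*(7/12) = 50 + 75*(7/12) = 50 + 175/4 = 375/4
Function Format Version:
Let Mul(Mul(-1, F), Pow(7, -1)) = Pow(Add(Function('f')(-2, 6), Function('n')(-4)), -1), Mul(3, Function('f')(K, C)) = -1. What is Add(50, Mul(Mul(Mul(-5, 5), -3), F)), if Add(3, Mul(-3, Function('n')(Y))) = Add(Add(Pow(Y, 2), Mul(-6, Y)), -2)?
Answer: Rational(375, 4) ≈ 93.750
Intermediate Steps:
Function('f')(K, C) = Rational(-1, 3) (Function('f')(K, C) = Mul(Rational(1, 3), -1) = Rational(-1, 3))
Function('n')(Y) = Add(Rational(5, 3), Mul(2, Y), Mul(Rational(-1, 3), Pow(Y, 2))) (Function('n')(Y) = Add(1, Mul(Rational(-1, 3), Add(Add(Pow(Y, 2), Mul(-6, Y)), -2))) = Add(1, Mul(Rational(-1, 3), Add(-2, Pow(Y, 2), Mul(-6, Y)))) = Add(1, Add(Rational(2, 3), Mul(2, Y), Mul(Rational(-1, 3), Pow(Y, 2)))) = Add(Rational(5, 3), Mul(2, Y), Mul(Rational(-1, 3), Pow(Y, 2))))
F = Rational(7, 12) (F = Mul(-7, Pow(Add(Rational(-1, 3), Add(Rational(5, 3), Mul(2, -4), Mul(Rational(-1, 3), Pow(-4, 2)))), -1)) = Mul(-7, Pow(Add(Rational(-1, 3), Add(Rational(5, 3), -8, Mul(Rational(-1, 3), 16))), -1)) = Mul(-7, Pow(Add(Rational(-1, 3), Add(Rational(5, 3), -8, Rational(-16, 3))), -1)) = Mul(-7, Pow(Add(Rational(-1, 3), Rational(-35, 3)), -1)) = Mul(-7, Pow(-12, -1)) = Mul(-7, Rational(-1, 12)) = Rational(7, 12) ≈ 0.58333)
Add(50, Mul(Mul(Mul(-5, 5), -3), F)) = Add(50, Mul(Mul(Mul(-5, 5), -3), Rational(7, 12))) = Add(50, Mul(Mul(-25, -3), Rational(7, 12))) = Add(50, Mul(75, Rational(7, 12))) = Add(50, Rational(175, 4)) = Rational(375, 4)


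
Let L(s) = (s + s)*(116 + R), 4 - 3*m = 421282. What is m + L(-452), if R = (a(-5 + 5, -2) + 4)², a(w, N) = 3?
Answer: -289586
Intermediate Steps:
m = -140426 (m = 4/3 - ⅓*421282 = 4/3 - 421282/3 = -140426)
R = 49 (R = (3 + 4)² = 7² = 49)
L(s) = 330*s (L(s) = (s + s)*(116 + 49) = (2*s)*165 = 330*s)
m + L(-452) = -140426 + 330*(-452) = -140426 - 149160 = -289586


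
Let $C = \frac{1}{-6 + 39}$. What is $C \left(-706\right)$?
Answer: $- \frac{706}{33} \approx -21.394$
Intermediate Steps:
$C = \frac{1}{33} \approx 0.030303$
$C \left(-706\right) = \frac{1}{33} \left(-706\right) = - \frac{706}{33}$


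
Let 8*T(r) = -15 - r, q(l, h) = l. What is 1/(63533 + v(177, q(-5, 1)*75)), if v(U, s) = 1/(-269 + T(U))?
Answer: 293/18615168 ≈ 1.5740e-5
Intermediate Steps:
T(r) = -15/8 - r/8 (T(r) = (-15 - r)/8 = -15/8 - r/8)
v(U, s) = 1/(-2167/8 - U/8) (v(U, s) = 1/(-269 + (-15/8 - U/8)) = 1/(-2167/8 - U/8))
1/(63533 + v(177, q(-5, 1)*75)) = 1/(63533 - 8/(2167 + 177)) = 1/(63533 - 8/2344) = 1/(63533 - 8*1/2344) = 1/(63533 - 1/293) = 1/(18615168/293) = 293/18615168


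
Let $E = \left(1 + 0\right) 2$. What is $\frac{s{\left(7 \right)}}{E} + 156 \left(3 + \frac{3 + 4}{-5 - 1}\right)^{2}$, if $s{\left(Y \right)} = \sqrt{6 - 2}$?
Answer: $\frac{1576}{3} \approx 525.33$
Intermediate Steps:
$s{\left(Y \right)} = 2$ ($s{\left(Y \right)} = \sqrt{4} = 2$)
$E = 2$ ($E = 1 \cdot 2 = 2$)
$\frac{s{\left(7 \right)}}{E} + 156 \left(3 + \frac{3 + 4}{-5 - 1}\right)^{2} = \frac{2}{2} + 156 \left(3 + \frac{3 + 4}{-5 - 1}\right)^{2} = 2 \cdot \frac{1}{2} + 156 \left(3 + \frac{7}{-6}\right)^{2} = 1 + 156 \left(3 + 7 \left(- \frac{1}{6}\right)\right)^{2} = 1 + 156 \left(3 - \frac{7}{6}\right)^{2} = 1 + 156 \left(\frac{11}{6}\right)^{2} = 1 + 156 \cdot \frac{121}{36} = 1 + \frac{1573}{3} = \frac{1576}{3}$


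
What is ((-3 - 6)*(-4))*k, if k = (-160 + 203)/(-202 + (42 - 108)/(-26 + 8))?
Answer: -4644/595 ≈ -7.8050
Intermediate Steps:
k = -129/595 (k = 43/(-202 - 66/(-18)) = 43/(-202 - 66*(-1/18)) = 43/(-202 + 11/3) = 43/(-595/3) = 43*(-3/595) = -129/595 ≈ -0.21681)
((-3 - 6)*(-4))*k = ((-3 - 6)*(-4))*(-129/595) = -9*(-4)*(-129/595) = 36*(-129/595) = -4644/595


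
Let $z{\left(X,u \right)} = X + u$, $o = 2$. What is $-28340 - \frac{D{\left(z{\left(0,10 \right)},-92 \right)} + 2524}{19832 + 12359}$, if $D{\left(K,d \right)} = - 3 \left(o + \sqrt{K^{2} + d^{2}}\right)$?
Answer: $- \frac{912295458}{32191} + \frac{6 \sqrt{2141}}{32191} \approx -28340.0$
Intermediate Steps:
$D{\left(K,d \right)} = -6 - 3 \sqrt{K^{2} + d^{2}}$ ($D{\left(K,d \right)} = - 3 \left(2 + \sqrt{K^{2} + d^{2}}\right) = -6 - 3 \sqrt{K^{2} + d^{2}}$)
$-28340 - \frac{D{\left(z{\left(0,10 \right)},-92 \right)} + 2524}{19832 + 12359} = -28340 - \frac{\left(-6 - 3 \sqrt{\left(0 + 10\right)^{2} + \left(-92\right)^{2}}\right) + 2524}{19832 + 12359} = -28340 - \frac{\left(-6 - 3 \sqrt{10^{2} + 8464}\right) + 2524}{32191} = -28340 - \left(\left(-6 - 3 \sqrt{100 + 8464}\right) + 2524\right) \frac{1}{32191} = -28340 - \left(\left(-6 - 3 \sqrt{8564}\right) + 2524\right) \frac{1}{32191} = -28340 - \left(\left(-6 - 3 \cdot 2 \sqrt{2141}\right) + 2524\right) \frac{1}{32191} = -28340 - \left(\left(-6 - 6 \sqrt{2141}\right) + 2524\right) \frac{1}{32191} = -28340 - \left(2518 - 6 \sqrt{2141}\right) \frac{1}{32191} = -28340 - \left(\frac{2518}{32191} - \frac{6 \sqrt{2141}}{32191}\right) = - \frac{912295458}{32191} + \frac{6 \sqrt{2141}}{32191}$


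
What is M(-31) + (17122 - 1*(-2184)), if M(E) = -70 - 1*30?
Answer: 19206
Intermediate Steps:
M(E) = -100 (M(E) = -70 - 30 = -100)
M(-31) + (17122 - 1*(-2184)) = -100 + (17122 - 1*(-2184)) = -100 + (17122 + 2184) = -100 + 19306 = 19206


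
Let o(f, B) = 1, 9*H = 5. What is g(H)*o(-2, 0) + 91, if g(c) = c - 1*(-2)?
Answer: 842/9 ≈ 93.556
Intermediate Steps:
H = 5/9 (H = (⅑)*5 = 5/9 ≈ 0.55556)
g(c) = 2 + c (g(c) = c + 2 = 2 + c)
g(H)*o(-2, 0) + 91 = (2 + 5/9)*1 + 91 = (23/9)*1 + 91 = 23/9 + 91 = 842/9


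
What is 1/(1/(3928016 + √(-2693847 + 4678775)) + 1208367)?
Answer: 18644266271218209392/22529116101357880513292737 + 4*√124058/22529116101357880513292737 ≈ 8.2756e-7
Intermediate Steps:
1/(1/(3928016 + √(-2693847 + 4678775)) + 1208367) = 1/(1/(3928016 + √1984928) + 1208367) = 1/(1/(3928016 + 4*√124058) + 1208367) = 1/(1208367 + 1/(3928016 + 4*√124058))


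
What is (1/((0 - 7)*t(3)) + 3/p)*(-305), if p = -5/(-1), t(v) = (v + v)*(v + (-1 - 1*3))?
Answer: -7991/42 ≈ -190.26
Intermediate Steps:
t(v) = 2*v*(-4 + v) (t(v) = (2*v)*(v + (-1 - 3)) = (2*v)*(v - 4) = (2*v)*(-4 + v) = 2*v*(-4 + v))
p = 5 (p = -5*(-1) = 5)
(1/((0 - 7)*t(3)) + 3/p)*(-305) = (1/((0 - 7)*((2*3*(-4 + 3)))) + 3/5)*(-305) = (1/((-7)*((2*3*(-1)))) + 3*(⅕))*(-305) = (-⅐/(-6) + ⅗)*(-305) = (-⅐*(-⅙) + ⅗)*(-305) = (1/42 + ⅗)*(-305) = (131/210)*(-305) = -7991/42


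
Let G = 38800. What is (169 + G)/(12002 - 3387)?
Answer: 38969/8615 ≈ 4.5234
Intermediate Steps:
(169 + G)/(12002 - 3387) = (169 + 38800)/(12002 - 3387) = 38969/8615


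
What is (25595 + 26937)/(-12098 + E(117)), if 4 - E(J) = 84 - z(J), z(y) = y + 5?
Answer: -13133/3014 ≈ -4.3573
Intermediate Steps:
z(y) = 5 + y
E(J) = -75 + J (E(J) = 4 - (84 - (5 + J)) = 4 - (84 + (-5 - J)) = 4 - (79 - J) = 4 + (-79 + J) = -75 + J)
(25595 + 26937)/(-12098 + E(117)) = (25595 + 26937)/(-12098 + (-75 + 117)) = 52532/(-12098 + 42) = 52532/(-12056) = 52532*(-1/12056) = -13133/3014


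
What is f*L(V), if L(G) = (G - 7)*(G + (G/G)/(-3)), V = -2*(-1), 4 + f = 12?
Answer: -200/3 ≈ -66.667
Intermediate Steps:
f = 8 (f = -4 + 12 = 8)
V = 2
L(G) = (-7 + G)*(-⅓ + G) (L(G) = (-7 + G)*(G + 1*(-⅓)) = (-7 + G)*(G - ⅓) = (-7 + G)*(-⅓ + G))
f*L(V) = 8*(7/3 + 2² - 22/3*2) = 8*(7/3 + 4 - 44/3) = 8*(-25/3) = -200/3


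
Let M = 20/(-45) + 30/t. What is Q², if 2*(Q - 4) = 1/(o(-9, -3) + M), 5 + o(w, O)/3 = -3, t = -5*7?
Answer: 161010721/10163344 ≈ 15.842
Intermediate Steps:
t = -35
o(w, O) = -24 (o(w, O) = -15 + 3*(-3) = -15 - 9 = -24)
M = -82/63 (M = 20/(-45) + 30/(-35) = 20*(-1/45) + 30*(-1/35) = -4/9 - 6/7 = -82/63 ≈ -1.3016)
Q = 12689/3188 (Q = 4 + 1/(2*(-24 - 82/63)) = 4 + 1/(2*(-1594/63)) = 4 + (½)*(-63/1594) = 4 - 63/3188 = 12689/3188 ≈ 3.9802)
Q² = (12689/3188)² = 161010721/10163344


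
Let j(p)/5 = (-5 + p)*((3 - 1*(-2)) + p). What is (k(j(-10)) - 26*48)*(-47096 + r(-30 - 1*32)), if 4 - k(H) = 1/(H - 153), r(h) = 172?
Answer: 6479477078/111 ≈ 5.8374e+7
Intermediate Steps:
j(p) = 5*(-5 + p)*(5 + p) (j(p) = 5*((-5 + p)*((3 - 1*(-2)) + p)) = 5*((-5 + p)*((3 + 2) + p)) = 5*((-5 + p)*(5 + p)) = 5*(-5 + p)*(5 + p))
k(H) = 4 - 1/(-153 + H) (k(H) = 4 - 1/(H - 153) = 4 - 1/(-153 + H))
(k(j(-10)) - 26*48)*(-47096 + r(-30 - 1*32)) = ((-613 + 4*(-125 + 5*(-10)²))/(-153 + (-125 + 5*(-10)²)) - 26*48)*(-47096 + 172) = ((-613 + 4*(-125 + 5*100))/(-153 + (-125 + 5*100)) - 1248)*(-46924) = ((-613 + 4*(-125 + 500))/(-153 + (-125 + 500)) - 1248)*(-46924) = ((-613 + 4*375)/(-153 + 375) - 1248)*(-46924) = ((-613 + 1500)/222 - 1248)*(-46924) = ((1/222)*887 - 1248)*(-46924) = (887/222 - 1248)*(-46924) = -276169/222*(-46924) = 6479477078/111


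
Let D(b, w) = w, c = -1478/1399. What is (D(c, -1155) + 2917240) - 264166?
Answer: 2651919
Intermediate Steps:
c = -1478/1399 (c = -1478*1/1399 = -1478/1399 ≈ -1.0565)
(D(c, -1155) + 2917240) - 264166 = (-1155 + 2917240) - 264166 = 2916085 - 264166 = 2651919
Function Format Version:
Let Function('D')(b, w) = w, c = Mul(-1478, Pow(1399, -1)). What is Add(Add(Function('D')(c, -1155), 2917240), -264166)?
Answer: 2651919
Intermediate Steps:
c = Rational(-1478, 1399) (c = Mul(-1478, Rational(1, 1399)) = Rational(-1478, 1399) ≈ -1.0565)
Add(Add(Function('D')(c, -1155), 2917240), -264166) = Add(Add(-1155, 2917240), -264166) = Add(2916085, -264166) = 2651919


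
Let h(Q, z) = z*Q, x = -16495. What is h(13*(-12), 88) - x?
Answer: 2767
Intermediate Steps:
h(Q, z) = Q*z
h(13*(-12), 88) - x = (13*(-12))*88 - 1*(-16495) = -156*88 + 16495 = -13728 + 16495 = 2767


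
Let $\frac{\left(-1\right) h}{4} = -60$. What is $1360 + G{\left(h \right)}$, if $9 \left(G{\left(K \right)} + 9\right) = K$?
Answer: $\frac{4133}{3} \approx 1377.7$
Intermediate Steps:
$h = 240$ ($h = \left(-4\right) \left(-60\right) = 240$)
$G{\left(K \right)} = -9 + \frac{K}{9}$
$1360 + G{\left(h \right)} = 1360 + \left(-9 + \frac{1}{9} \cdot 240\right) = 1360 + \left(-9 + \frac{80}{3}\right) = 1360 + \frac{53}{3} = \frac{4133}{3}$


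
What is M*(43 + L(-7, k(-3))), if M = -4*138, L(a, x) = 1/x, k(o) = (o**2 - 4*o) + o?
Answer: -71300/3 ≈ -23767.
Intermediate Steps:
k(o) = o**2 - 3*o
M = -552
M*(43 + L(-7, k(-3))) = -552*(43 + 1/(-3*(-3 - 3))) = -552*(43 + 1/(-3*(-6))) = -552*(43 + 1/18) = -552*775/18 = -71300/3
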